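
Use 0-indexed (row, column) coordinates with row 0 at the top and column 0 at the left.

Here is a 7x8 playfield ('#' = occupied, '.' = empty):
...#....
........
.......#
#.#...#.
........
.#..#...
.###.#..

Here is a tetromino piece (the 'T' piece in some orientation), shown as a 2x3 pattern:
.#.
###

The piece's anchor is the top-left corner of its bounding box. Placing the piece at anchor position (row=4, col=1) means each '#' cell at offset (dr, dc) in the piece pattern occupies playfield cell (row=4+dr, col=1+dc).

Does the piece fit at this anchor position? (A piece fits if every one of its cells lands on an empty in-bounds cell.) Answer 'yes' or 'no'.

Check each piece cell at anchor (4, 1):
  offset (0,1) -> (4,2): empty -> OK
  offset (1,0) -> (5,1): occupied ('#') -> FAIL
  offset (1,1) -> (5,2): empty -> OK
  offset (1,2) -> (5,3): empty -> OK
All cells valid: no

Answer: no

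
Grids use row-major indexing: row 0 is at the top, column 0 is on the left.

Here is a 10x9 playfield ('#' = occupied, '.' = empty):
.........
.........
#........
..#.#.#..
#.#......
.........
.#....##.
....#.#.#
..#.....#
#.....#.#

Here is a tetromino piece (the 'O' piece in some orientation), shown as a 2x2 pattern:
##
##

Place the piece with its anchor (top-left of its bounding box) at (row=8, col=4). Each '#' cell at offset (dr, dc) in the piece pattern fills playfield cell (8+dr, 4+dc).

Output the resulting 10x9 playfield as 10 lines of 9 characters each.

Fill (8+0,4+0) = (8,4)
Fill (8+0,4+1) = (8,5)
Fill (8+1,4+0) = (9,4)
Fill (8+1,4+1) = (9,5)

Answer: .........
.........
#........
..#.#.#..
#.#......
.........
.#....##.
....#.#.#
..#.##..#
#...###.#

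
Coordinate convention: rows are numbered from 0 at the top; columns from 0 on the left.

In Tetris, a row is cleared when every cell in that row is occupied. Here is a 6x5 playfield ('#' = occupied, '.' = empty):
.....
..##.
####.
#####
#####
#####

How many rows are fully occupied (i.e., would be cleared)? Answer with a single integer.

Check each row:
  row 0: 5 empty cells -> not full
  row 1: 3 empty cells -> not full
  row 2: 1 empty cell -> not full
  row 3: 0 empty cells -> FULL (clear)
  row 4: 0 empty cells -> FULL (clear)
  row 5: 0 empty cells -> FULL (clear)
Total rows cleared: 3

Answer: 3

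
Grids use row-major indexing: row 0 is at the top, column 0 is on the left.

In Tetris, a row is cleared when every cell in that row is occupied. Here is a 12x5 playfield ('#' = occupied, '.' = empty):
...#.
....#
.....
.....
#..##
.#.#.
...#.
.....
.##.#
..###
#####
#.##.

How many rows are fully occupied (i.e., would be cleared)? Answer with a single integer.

Check each row:
  row 0: 4 empty cells -> not full
  row 1: 4 empty cells -> not full
  row 2: 5 empty cells -> not full
  row 3: 5 empty cells -> not full
  row 4: 2 empty cells -> not full
  row 5: 3 empty cells -> not full
  row 6: 4 empty cells -> not full
  row 7: 5 empty cells -> not full
  row 8: 2 empty cells -> not full
  row 9: 2 empty cells -> not full
  row 10: 0 empty cells -> FULL (clear)
  row 11: 2 empty cells -> not full
Total rows cleared: 1

Answer: 1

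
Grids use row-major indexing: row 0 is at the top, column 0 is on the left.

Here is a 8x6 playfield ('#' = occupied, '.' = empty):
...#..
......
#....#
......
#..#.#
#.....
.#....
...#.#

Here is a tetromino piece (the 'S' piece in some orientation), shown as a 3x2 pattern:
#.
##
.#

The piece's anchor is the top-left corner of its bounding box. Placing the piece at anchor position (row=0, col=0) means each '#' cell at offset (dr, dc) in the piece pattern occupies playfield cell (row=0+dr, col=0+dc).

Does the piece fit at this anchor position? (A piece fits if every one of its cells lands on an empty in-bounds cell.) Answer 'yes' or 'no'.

Answer: yes

Derivation:
Check each piece cell at anchor (0, 0):
  offset (0,0) -> (0,0): empty -> OK
  offset (1,0) -> (1,0): empty -> OK
  offset (1,1) -> (1,1): empty -> OK
  offset (2,1) -> (2,1): empty -> OK
All cells valid: yes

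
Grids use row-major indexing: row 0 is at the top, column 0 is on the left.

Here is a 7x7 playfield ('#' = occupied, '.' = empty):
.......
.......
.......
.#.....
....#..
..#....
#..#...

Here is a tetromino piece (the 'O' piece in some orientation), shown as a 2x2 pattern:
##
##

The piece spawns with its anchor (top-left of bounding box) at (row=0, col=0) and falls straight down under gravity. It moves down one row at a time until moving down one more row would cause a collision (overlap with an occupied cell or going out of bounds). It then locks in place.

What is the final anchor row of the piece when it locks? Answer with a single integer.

Spawn at (row=0, col=0). Try each row:
  row 0: fits
  row 1: fits
  row 2: blocked -> lock at row 1

Answer: 1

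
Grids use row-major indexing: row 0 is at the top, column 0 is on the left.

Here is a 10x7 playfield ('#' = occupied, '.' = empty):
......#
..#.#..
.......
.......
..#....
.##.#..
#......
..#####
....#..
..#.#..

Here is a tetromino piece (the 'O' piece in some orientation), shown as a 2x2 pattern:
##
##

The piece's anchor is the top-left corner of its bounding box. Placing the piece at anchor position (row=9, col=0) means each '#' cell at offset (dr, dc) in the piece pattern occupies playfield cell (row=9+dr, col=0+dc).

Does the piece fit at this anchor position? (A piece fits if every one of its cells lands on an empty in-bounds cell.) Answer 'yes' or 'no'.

Check each piece cell at anchor (9, 0):
  offset (0,0) -> (9,0): empty -> OK
  offset (0,1) -> (9,1): empty -> OK
  offset (1,0) -> (10,0): out of bounds -> FAIL
  offset (1,1) -> (10,1): out of bounds -> FAIL
All cells valid: no

Answer: no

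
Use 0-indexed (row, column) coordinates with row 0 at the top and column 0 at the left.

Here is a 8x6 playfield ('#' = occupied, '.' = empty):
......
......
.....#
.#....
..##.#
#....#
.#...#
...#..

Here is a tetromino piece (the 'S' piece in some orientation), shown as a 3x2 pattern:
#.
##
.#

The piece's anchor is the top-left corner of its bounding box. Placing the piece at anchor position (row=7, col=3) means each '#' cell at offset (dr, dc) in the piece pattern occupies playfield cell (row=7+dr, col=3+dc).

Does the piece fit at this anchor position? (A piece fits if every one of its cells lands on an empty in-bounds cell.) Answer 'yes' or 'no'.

Check each piece cell at anchor (7, 3):
  offset (0,0) -> (7,3): occupied ('#') -> FAIL
  offset (1,0) -> (8,3): out of bounds -> FAIL
  offset (1,1) -> (8,4): out of bounds -> FAIL
  offset (2,1) -> (9,4): out of bounds -> FAIL
All cells valid: no

Answer: no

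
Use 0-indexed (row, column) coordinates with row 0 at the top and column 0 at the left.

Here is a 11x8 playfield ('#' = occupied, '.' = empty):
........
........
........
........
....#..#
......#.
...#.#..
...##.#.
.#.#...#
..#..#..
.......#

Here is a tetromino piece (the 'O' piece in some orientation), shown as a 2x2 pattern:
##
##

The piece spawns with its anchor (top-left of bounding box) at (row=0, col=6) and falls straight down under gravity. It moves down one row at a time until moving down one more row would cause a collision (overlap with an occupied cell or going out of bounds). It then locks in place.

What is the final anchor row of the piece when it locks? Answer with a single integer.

Answer: 2

Derivation:
Spawn at (row=0, col=6). Try each row:
  row 0: fits
  row 1: fits
  row 2: fits
  row 3: blocked -> lock at row 2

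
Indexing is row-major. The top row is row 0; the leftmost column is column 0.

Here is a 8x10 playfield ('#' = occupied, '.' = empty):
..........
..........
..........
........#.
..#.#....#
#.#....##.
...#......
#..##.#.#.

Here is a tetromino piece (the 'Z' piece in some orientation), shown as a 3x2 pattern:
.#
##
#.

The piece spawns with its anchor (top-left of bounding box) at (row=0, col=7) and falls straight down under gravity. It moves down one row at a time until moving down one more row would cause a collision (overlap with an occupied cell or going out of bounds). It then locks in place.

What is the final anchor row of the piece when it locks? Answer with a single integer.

Spawn at (row=0, col=7). Try each row:
  row 0: fits
  row 1: fits
  row 2: blocked -> lock at row 1

Answer: 1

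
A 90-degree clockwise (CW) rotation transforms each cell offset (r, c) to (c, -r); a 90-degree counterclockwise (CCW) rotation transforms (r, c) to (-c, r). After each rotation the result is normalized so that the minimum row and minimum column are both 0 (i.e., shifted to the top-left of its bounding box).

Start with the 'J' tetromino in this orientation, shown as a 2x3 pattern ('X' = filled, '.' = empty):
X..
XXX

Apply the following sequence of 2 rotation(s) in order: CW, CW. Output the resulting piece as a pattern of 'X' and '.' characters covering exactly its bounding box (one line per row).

Start:
X..
XXX
After rotation 1 (CW):
XX
X.
X.
After rotation 2 (CW):
XXX
..X

Answer: XXX
..X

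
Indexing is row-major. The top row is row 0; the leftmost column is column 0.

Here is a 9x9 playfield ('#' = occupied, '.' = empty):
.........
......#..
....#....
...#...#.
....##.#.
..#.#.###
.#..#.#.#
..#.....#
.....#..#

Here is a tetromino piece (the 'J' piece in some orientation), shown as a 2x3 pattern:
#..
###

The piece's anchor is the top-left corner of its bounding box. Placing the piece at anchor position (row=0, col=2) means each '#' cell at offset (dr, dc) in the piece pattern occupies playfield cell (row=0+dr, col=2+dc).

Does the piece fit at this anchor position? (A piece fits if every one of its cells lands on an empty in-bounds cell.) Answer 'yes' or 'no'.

Answer: yes

Derivation:
Check each piece cell at anchor (0, 2):
  offset (0,0) -> (0,2): empty -> OK
  offset (1,0) -> (1,2): empty -> OK
  offset (1,1) -> (1,3): empty -> OK
  offset (1,2) -> (1,4): empty -> OK
All cells valid: yes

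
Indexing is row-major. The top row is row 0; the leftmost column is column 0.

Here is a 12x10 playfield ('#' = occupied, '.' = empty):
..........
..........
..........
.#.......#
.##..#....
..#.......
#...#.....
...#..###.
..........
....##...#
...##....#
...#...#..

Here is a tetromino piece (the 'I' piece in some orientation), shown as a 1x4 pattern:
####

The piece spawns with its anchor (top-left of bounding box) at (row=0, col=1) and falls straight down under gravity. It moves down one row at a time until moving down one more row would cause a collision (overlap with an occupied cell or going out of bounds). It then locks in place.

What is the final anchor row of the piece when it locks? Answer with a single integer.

Spawn at (row=0, col=1). Try each row:
  row 0: fits
  row 1: fits
  row 2: fits
  row 3: blocked -> lock at row 2

Answer: 2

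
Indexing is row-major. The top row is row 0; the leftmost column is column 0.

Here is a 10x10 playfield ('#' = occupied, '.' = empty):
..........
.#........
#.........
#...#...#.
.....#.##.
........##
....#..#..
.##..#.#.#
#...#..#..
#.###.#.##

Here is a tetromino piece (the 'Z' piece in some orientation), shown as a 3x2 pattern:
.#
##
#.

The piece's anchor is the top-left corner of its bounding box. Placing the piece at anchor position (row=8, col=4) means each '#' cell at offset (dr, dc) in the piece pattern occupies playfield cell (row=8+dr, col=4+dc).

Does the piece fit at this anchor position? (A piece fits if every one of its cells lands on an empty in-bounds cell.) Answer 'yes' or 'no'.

Check each piece cell at anchor (8, 4):
  offset (0,1) -> (8,5): empty -> OK
  offset (1,0) -> (9,4): occupied ('#') -> FAIL
  offset (1,1) -> (9,5): empty -> OK
  offset (2,0) -> (10,4): out of bounds -> FAIL
All cells valid: no

Answer: no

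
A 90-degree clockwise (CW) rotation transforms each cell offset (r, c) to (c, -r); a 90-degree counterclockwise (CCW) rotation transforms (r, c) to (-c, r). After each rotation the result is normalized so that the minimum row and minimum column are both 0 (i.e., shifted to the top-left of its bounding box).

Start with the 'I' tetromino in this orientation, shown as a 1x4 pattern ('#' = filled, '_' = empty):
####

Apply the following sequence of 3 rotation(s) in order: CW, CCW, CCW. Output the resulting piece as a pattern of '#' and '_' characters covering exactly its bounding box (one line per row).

Start:
####
After rotation 1 (CW):
#
#
#
#
After rotation 2 (CCW):
####
After rotation 3 (CCW):
#
#
#
#

Answer: #
#
#
#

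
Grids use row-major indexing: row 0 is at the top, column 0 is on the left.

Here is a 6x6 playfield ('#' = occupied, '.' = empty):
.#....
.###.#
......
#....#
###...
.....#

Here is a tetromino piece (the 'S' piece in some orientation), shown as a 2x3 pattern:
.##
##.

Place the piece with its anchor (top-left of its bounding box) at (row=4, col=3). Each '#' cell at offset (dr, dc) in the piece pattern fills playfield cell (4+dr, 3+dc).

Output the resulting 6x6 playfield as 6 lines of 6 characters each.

Answer: .#....
.###.#
......
#....#
###.##
...###

Derivation:
Fill (4+0,3+1) = (4,4)
Fill (4+0,3+2) = (4,5)
Fill (4+1,3+0) = (5,3)
Fill (4+1,3+1) = (5,4)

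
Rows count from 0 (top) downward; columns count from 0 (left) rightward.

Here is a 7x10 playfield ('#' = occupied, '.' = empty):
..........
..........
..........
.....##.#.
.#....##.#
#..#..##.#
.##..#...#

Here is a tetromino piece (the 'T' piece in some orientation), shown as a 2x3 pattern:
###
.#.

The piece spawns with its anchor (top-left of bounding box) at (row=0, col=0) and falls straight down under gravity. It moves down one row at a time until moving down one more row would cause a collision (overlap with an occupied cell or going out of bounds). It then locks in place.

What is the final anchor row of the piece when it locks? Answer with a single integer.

Answer: 2

Derivation:
Spawn at (row=0, col=0). Try each row:
  row 0: fits
  row 1: fits
  row 2: fits
  row 3: blocked -> lock at row 2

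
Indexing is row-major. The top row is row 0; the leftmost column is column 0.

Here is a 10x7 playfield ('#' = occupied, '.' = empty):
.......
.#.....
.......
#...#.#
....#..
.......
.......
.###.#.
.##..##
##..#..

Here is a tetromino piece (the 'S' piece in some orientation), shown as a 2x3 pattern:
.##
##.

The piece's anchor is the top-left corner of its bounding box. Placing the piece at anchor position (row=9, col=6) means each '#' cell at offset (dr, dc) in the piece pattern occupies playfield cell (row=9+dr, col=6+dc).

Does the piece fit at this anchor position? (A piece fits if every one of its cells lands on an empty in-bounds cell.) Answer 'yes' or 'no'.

Check each piece cell at anchor (9, 6):
  offset (0,1) -> (9,7): out of bounds -> FAIL
  offset (0,2) -> (9,8): out of bounds -> FAIL
  offset (1,0) -> (10,6): out of bounds -> FAIL
  offset (1,1) -> (10,7): out of bounds -> FAIL
All cells valid: no

Answer: no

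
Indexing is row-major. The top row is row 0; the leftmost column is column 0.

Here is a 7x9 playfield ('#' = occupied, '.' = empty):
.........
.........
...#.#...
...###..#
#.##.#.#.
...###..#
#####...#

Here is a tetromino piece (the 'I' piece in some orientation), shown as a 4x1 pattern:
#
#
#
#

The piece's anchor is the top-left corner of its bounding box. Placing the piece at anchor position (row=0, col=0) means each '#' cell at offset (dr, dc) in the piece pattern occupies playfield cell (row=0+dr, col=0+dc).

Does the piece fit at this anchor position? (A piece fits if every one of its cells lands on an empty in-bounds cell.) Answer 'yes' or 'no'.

Answer: yes

Derivation:
Check each piece cell at anchor (0, 0):
  offset (0,0) -> (0,0): empty -> OK
  offset (1,0) -> (1,0): empty -> OK
  offset (2,0) -> (2,0): empty -> OK
  offset (3,0) -> (3,0): empty -> OK
All cells valid: yes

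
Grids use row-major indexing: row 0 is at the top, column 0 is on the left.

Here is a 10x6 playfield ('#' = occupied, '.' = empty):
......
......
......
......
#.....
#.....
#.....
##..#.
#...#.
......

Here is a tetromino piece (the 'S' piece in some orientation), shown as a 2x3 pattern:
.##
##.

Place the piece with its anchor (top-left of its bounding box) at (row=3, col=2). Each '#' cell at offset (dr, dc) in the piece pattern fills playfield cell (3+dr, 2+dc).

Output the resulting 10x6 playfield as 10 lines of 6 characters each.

Fill (3+0,2+1) = (3,3)
Fill (3+0,2+2) = (3,4)
Fill (3+1,2+0) = (4,2)
Fill (3+1,2+1) = (4,3)

Answer: ......
......
......
...##.
#.##..
#.....
#.....
##..#.
#...#.
......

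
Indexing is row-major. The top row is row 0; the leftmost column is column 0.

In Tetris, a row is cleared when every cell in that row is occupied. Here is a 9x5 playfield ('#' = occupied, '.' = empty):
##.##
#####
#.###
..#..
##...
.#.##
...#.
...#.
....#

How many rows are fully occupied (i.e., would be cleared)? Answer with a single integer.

Check each row:
  row 0: 1 empty cell -> not full
  row 1: 0 empty cells -> FULL (clear)
  row 2: 1 empty cell -> not full
  row 3: 4 empty cells -> not full
  row 4: 3 empty cells -> not full
  row 5: 2 empty cells -> not full
  row 6: 4 empty cells -> not full
  row 7: 4 empty cells -> not full
  row 8: 4 empty cells -> not full
Total rows cleared: 1

Answer: 1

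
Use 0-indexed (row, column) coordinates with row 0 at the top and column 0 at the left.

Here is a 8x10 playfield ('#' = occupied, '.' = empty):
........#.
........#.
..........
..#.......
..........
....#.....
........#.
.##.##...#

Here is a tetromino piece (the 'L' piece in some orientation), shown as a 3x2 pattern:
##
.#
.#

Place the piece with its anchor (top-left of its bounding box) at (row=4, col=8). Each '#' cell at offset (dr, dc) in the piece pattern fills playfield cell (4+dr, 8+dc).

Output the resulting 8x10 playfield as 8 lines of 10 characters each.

Fill (4+0,8+0) = (4,8)
Fill (4+0,8+1) = (4,9)
Fill (4+1,8+1) = (5,9)
Fill (4+2,8+1) = (6,9)

Answer: ........#.
........#.
..........
..#.......
........##
....#....#
........##
.##.##...#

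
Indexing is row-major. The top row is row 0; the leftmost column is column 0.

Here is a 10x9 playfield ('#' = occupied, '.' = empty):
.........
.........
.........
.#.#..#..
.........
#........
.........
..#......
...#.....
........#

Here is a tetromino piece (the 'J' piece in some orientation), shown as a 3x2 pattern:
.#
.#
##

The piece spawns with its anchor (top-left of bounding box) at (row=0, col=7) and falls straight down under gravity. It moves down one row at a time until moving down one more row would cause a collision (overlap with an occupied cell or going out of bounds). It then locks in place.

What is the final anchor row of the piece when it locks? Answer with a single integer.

Answer: 6

Derivation:
Spawn at (row=0, col=7). Try each row:
  row 0: fits
  row 1: fits
  row 2: fits
  row 3: fits
  row 4: fits
  row 5: fits
  row 6: fits
  row 7: blocked -> lock at row 6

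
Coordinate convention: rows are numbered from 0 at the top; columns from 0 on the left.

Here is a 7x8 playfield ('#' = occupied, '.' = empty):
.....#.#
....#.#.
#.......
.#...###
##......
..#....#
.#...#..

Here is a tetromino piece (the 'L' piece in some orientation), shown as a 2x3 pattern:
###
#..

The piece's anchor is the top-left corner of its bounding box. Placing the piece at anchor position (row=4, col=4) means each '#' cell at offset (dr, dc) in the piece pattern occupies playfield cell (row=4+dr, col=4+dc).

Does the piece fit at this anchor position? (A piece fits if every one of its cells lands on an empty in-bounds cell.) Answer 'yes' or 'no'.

Answer: yes

Derivation:
Check each piece cell at anchor (4, 4):
  offset (0,0) -> (4,4): empty -> OK
  offset (0,1) -> (4,5): empty -> OK
  offset (0,2) -> (4,6): empty -> OK
  offset (1,0) -> (5,4): empty -> OK
All cells valid: yes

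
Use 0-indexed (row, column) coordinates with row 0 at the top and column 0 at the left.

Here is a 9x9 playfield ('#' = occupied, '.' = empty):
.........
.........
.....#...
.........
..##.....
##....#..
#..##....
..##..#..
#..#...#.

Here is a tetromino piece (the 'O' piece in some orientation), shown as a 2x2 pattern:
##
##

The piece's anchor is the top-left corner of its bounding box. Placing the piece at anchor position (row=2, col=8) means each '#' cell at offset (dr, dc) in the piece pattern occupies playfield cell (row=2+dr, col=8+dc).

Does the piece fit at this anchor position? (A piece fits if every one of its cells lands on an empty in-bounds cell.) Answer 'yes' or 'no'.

Check each piece cell at anchor (2, 8):
  offset (0,0) -> (2,8): empty -> OK
  offset (0,1) -> (2,9): out of bounds -> FAIL
  offset (1,0) -> (3,8): empty -> OK
  offset (1,1) -> (3,9): out of bounds -> FAIL
All cells valid: no

Answer: no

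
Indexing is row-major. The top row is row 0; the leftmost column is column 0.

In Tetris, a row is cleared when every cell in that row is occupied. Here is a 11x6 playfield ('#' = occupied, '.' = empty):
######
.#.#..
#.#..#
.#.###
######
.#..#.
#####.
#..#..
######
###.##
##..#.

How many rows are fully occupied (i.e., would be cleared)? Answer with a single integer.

Check each row:
  row 0: 0 empty cells -> FULL (clear)
  row 1: 4 empty cells -> not full
  row 2: 3 empty cells -> not full
  row 3: 2 empty cells -> not full
  row 4: 0 empty cells -> FULL (clear)
  row 5: 4 empty cells -> not full
  row 6: 1 empty cell -> not full
  row 7: 4 empty cells -> not full
  row 8: 0 empty cells -> FULL (clear)
  row 9: 1 empty cell -> not full
  row 10: 3 empty cells -> not full
Total rows cleared: 3

Answer: 3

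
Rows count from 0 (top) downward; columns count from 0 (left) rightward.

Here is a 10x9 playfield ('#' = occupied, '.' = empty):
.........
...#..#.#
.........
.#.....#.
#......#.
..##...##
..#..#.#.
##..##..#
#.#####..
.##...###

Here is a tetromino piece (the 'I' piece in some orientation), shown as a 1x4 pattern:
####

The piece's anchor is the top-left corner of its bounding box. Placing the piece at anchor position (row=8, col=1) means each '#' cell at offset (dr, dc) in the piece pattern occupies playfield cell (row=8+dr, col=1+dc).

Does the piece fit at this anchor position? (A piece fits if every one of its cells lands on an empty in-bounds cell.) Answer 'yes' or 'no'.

Check each piece cell at anchor (8, 1):
  offset (0,0) -> (8,1): empty -> OK
  offset (0,1) -> (8,2): occupied ('#') -> FAIL
  offset (0,2) -> (8,3): occupied ('#') -> FAIL
  offset (0,3) -> (8,4): occupied ('#') -> FAIL
All cells valid: no

Answer: no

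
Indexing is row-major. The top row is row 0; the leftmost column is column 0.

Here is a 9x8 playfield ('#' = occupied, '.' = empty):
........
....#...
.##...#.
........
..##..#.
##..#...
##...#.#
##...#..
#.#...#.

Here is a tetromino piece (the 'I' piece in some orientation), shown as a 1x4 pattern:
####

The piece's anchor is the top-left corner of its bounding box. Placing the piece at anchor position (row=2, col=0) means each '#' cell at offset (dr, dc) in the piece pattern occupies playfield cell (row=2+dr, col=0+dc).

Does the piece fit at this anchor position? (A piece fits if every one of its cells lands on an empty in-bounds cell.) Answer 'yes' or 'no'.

Answer: no

Derivation:
Check each piece cell at anchor (2, 0):
  offset (0,0) -> (2,0): empty -> OK
  offset (0,1) -> (2,1): occupied ('#') -> FAIL
  offset (0,2) -> (2,2): occupied ('#') -> FAIL
  offset (0,3) -> (2,3): empty -> OK
All cells valid: no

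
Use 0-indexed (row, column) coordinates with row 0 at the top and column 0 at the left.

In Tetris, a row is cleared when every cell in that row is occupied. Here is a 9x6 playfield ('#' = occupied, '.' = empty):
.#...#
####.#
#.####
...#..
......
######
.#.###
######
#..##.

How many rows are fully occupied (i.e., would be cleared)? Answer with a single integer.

Answer: 2

Derivation:
Check each row:
  row 0: 4 empty cells -> not full
  row 1: 1 empty cell -> not full
  row 2: 1 empty cell -> not full
  row 3: 5 empty cells -> not full
  row 4: 6 empty cells -> not full
  row 5: 0 empty cells -> FULL (clear)
  row 6: 2 empty cells -> not full
  row 7: 0 empty cells -> FULL (clear)
  row 8: 3 empty cells -> not full
Total rows cleared: 2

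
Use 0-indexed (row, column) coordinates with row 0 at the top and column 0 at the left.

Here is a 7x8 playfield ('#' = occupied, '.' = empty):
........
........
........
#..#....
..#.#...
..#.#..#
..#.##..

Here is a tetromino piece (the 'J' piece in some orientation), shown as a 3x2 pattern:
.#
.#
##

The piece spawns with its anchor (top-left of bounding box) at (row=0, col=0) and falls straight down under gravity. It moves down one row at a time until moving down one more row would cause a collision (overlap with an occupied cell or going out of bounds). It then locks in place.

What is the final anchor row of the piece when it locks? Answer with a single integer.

Spawn at (row=0, col=0). Try each row:
  row 0: fits
  row 1: blocked -> lock at row 0

Answer: 0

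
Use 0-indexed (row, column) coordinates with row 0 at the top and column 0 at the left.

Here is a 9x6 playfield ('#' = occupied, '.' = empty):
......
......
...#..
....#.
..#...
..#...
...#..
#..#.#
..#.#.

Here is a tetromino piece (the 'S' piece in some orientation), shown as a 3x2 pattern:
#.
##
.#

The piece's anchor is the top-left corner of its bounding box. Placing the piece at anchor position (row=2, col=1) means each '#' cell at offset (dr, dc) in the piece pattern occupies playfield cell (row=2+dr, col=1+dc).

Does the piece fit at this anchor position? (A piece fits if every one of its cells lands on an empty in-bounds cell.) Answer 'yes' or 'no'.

Check each piece cell at anchor (2, 1):
  offset (0,0) -> (2,1): empty -> OK
  offset (1,0) -> (3,1): empty -> OK
  offset (1,1) -> (3,2): empty -> OK
  offset (2,1) -> (4,2): occupied ('#') -> FAIL
All cells valid: no

Answer: no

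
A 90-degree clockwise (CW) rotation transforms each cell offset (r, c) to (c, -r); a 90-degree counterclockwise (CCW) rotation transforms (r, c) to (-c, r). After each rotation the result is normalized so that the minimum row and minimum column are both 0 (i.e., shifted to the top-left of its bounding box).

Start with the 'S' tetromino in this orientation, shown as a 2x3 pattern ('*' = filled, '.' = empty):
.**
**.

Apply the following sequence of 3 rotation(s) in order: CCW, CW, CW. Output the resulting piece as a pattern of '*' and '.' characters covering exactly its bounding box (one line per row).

Answer: *.
**
.*

Derivation:
Start:
.**
**.
After rotation 1 (CCW):
*.
**
.*
After rotation 2 (CW):
.**
**.
After rotation 3 (CW):
*.
**
.*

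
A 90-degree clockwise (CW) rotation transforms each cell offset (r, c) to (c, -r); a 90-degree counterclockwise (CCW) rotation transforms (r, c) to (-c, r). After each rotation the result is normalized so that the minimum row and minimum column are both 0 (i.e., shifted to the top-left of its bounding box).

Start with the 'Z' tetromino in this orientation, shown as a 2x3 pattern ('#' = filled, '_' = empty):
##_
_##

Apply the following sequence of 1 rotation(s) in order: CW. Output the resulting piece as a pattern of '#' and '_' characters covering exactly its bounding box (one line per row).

Answer: _#
##
#_

Derivation:
Start:
##_
_##
After rotation 1 (CW):
_#
##
#_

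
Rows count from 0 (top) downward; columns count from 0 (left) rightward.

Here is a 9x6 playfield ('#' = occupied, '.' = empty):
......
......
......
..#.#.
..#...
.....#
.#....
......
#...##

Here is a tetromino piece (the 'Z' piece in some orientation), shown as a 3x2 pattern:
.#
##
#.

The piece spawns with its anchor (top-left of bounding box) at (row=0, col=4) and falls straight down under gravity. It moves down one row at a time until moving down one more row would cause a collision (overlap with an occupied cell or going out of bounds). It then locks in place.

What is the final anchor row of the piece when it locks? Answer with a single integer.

Spawn at (row=0, col=4). Try each row:
  row 0: fits
  row 1: blocked -> lock at row 0

Answer: 0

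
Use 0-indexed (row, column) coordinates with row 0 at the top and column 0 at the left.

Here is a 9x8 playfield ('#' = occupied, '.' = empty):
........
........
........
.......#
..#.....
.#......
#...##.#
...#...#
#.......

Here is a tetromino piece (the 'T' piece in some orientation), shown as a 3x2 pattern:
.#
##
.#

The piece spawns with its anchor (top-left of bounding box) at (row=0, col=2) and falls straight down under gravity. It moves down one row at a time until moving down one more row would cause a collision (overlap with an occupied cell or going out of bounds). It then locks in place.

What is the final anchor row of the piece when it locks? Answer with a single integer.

Answer: 2

Derivation:
Spawn at (row=0, col=2). Try each row:
  row 0: fits
  row 1: fits
  row 2: fits
  row 3: blocked -> lock at row 2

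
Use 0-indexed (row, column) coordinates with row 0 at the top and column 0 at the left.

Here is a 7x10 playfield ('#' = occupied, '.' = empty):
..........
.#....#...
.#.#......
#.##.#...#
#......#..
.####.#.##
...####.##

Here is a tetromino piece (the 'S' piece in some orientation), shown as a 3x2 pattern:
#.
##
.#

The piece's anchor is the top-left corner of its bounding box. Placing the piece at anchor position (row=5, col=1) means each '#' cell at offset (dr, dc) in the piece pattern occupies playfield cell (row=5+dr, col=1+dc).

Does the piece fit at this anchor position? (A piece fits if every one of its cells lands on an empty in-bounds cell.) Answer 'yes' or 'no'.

Answer: no

Derivation:
Check each piece cell at anchor (5, 1):
  offset (0,0) -> (5,1): occupied ('#') -> FAIL
  offset (1,0) -> (6,1): empty -> OK
  offset (1,1) -> (6,2): empty -> OK
  offset (2,1) -> (7,2): out of bounds -> FAIL
All cells valid: no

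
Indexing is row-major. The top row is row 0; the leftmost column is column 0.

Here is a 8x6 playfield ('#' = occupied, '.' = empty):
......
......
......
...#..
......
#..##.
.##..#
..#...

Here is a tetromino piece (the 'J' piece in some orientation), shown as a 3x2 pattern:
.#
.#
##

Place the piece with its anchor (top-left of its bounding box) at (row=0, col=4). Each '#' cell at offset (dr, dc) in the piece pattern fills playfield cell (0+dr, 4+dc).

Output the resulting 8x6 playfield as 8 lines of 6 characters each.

Fill (0+0,4+1) = (0,5)
Fill (0+1,4+1) = (1,5)
Fill (0+2,4+0) = (2,4)
Fill (0+2,4+1) = (2,5)

Answer: .....#
.....#
....##
...#..
......
#..##.
.##..#
..#...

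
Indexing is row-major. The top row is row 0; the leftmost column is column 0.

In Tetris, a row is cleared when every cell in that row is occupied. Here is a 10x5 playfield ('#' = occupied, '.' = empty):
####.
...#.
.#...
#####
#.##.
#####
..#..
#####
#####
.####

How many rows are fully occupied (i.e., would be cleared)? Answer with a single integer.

Answer: 4

Derivation:
Check each row:
  row 0: 1 empty cell -> not full
  row 1: 4 empty cells -> not full
  row 2: 4 empty cells -> not full
  row 3: 0 empty cells -> FULL (clear)
  row 4: 2 empty cells -> not full
  row 5: 0 empty cells -> FULL (clear)
  row 6: 4 empty cells -> not full
  row 7: 0 empty cells -> FULL (clear)
  row 8: 0 empty cells -> FULL (clear)
  row 9: 1 empty cell -> not full
Total rows cleared: 4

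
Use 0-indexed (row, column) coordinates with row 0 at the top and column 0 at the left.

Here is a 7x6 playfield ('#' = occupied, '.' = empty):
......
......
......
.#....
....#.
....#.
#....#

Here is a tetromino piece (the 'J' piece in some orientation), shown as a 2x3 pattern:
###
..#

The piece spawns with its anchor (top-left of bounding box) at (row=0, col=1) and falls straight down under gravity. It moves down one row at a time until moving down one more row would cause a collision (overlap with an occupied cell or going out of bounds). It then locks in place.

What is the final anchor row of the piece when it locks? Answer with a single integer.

Spawn at (row=0, col=1). Try each row:
  row 0: fits
  row 1: fits
  row 2: fits
  row 3: blocked -> lock at row 2

Answer: 2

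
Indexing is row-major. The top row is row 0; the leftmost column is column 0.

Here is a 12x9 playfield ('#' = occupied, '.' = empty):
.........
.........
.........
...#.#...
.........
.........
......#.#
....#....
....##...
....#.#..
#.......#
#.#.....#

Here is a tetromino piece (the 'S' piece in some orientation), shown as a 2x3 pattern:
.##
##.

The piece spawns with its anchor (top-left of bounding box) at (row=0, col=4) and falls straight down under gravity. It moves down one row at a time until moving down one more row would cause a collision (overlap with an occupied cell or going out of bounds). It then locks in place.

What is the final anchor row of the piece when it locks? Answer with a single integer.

Spawn at (row=0, col=4). Try each row:
  row 0: fits
  row 1: fits
  row 2: blocked -> lock at row 1

Answer: 1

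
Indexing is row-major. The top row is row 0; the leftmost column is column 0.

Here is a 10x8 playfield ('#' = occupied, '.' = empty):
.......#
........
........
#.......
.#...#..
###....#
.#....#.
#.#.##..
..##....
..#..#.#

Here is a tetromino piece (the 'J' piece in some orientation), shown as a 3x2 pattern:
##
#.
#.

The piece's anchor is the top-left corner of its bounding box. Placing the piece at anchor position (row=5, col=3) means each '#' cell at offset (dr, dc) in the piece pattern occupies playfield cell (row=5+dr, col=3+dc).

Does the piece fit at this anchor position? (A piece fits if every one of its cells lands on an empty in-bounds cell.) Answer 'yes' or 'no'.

Answer: yes

Derivation:
Check each piece cell at anchor (5, 3):
  offset (0,0) -> (5,3): empty -> OK
  offset (0,1) -> (5,4): empty -> OK
  offset (1,0) -> (6,3): empty -> OK
  offset (2,0) -> (7,3): empty -> OK
All cells valid: yes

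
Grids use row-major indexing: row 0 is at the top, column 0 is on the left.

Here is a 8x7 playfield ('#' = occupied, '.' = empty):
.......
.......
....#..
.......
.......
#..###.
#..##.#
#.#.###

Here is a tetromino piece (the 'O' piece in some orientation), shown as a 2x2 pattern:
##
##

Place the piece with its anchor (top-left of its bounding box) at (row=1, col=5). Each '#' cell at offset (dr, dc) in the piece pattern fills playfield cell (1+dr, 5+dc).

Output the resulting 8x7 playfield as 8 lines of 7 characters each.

Fill (1+0,5+0) = (1,5)
Fill (1+0,5+1) = (1,6)
Fill (1+1,5+0) = (2,5)
Fill (1+1,5+1) = (2,6)

Answer: .......
.....##
....###
.......
.......
#..###.
#..##.#
#.#.###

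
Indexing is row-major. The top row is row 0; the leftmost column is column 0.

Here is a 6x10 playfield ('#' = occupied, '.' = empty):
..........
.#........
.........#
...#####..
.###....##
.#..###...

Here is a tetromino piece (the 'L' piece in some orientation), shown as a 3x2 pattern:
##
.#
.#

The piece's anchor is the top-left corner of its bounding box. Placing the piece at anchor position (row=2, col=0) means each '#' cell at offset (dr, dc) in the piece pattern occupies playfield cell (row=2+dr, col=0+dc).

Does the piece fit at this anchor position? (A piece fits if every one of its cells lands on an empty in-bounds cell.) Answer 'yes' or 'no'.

Answer: no

Derivation:
Check each piece cell at anchor (2, 0):
  offset (0,0) -> (2,0): empty -> OK
  offset (0,1) -> (2,1): empty -> OK
  offset (1,1) -> (3,1): empty -> OK
  offset (2,1) -> (4,1): occupied ('#') -> FAIL
All cells valid: no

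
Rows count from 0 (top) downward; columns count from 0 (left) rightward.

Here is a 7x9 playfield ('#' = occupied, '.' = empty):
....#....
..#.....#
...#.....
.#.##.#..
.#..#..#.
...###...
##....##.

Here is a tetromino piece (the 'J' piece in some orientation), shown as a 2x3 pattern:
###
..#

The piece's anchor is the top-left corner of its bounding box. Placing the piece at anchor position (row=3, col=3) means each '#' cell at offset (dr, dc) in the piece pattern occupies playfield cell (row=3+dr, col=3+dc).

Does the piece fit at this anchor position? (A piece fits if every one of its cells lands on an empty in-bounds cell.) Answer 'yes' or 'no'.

Answer: no

Derivation:
Check each piece cell at anchor (3, 3):
  offset (0,0) -> (3,3): occupied ('#') -> FAIL
  offset (0,1) -> (3,4): occupied ('#') -> FAIL
  offset (0,2) -> (3,5): empty -> OK
  offset (1,2) -> (4,5): empty -> OK
All cells valid: no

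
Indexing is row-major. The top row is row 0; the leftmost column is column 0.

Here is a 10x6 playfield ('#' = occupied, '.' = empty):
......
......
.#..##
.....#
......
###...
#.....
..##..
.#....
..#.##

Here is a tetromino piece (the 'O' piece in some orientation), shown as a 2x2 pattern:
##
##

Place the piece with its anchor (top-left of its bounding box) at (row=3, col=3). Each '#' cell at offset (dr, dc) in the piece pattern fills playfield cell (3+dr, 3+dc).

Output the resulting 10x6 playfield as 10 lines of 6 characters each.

Answer: ......
......
.#..##
...###
...##.
###...
#.....
..##..
.#....
..#.##

Derivation:
Fill (3+0,3+0) = (3,3)
Fill (3+0,3+1) = (3,4)
Fill (3+1,3+0) = (4,3)
Fill (3+1,3+1) = (4,4)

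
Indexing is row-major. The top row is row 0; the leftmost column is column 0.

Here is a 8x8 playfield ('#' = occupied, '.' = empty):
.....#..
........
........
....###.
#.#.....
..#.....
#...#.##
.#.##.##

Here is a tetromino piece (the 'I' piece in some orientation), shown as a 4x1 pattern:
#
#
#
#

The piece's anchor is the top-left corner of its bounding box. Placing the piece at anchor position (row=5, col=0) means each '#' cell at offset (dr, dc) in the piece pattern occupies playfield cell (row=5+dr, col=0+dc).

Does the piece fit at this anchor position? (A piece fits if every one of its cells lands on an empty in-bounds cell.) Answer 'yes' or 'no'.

Answer: no

Derivation:
Check each piece cell at anchor (5, 0):
  offset (0,0) -> (5,0): empty -> OK
  offset (1,0) -> (6,0): occupied ('#') -> FAIL
  offset (2,0) -> (7,0): empty -> OK
  offset (3,0) -> (8,0): out of bounds -> FAIL
All cells valid: no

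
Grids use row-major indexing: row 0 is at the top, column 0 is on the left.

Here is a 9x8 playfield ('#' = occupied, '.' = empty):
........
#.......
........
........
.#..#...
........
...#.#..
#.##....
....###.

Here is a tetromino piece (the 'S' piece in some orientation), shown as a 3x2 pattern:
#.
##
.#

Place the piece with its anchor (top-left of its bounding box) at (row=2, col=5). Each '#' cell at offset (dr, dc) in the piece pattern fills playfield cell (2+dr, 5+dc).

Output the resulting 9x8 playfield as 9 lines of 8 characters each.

Answer: ........
#.......
.....#..
.....##.
.#..#.#.
........
...#.#..
#.##....
....###.

Derivation:
Fill (2+0,5+0) = (2,5)
Fill (2+1,5+0) = (3,5)
Fill (2+1,5+1) = (3,6)
Fill (2+2,5+1) = (4,6)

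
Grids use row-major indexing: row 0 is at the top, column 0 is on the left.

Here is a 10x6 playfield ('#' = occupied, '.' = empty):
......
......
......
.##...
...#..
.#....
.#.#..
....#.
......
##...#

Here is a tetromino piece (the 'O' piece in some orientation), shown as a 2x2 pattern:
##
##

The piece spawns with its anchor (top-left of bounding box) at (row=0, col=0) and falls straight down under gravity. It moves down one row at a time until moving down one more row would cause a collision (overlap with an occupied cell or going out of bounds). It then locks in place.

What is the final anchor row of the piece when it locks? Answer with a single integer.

Spawn at (row=0, col=0). Try each row:
  row 0: fits
  row 1: fits
  row 2: blocked -> lock at row 1

Answer: 1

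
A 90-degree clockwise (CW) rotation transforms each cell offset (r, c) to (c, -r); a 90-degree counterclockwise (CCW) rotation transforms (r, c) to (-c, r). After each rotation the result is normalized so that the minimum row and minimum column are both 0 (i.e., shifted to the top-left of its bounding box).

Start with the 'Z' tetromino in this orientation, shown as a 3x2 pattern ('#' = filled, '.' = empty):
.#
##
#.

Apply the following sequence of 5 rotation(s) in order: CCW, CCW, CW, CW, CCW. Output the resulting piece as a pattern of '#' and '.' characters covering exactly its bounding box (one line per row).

Start:
.#
##
#.
After rotation 1 (CCW):
##.
.##
After rotation 2 (CCW):
.#
##
#.
After rotation 3 (CW):
##.
.##
After rotation 4 (CW):
.#
##
#.
After rotation 5 (CCW):
##.
.##

Answer: ##.
.##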